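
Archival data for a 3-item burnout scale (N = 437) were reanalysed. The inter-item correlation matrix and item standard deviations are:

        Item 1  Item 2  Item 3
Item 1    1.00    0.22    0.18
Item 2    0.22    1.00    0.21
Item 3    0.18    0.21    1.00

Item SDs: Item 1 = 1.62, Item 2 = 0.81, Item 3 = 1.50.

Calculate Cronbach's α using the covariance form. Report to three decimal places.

Σσ²ᵢ = 1.62² + 0.81² + 1.50² = 5.5305
Covariances σ_ij = r_ij · s_i · s_j:
  σ(Item 1,Item 2) = 0.22 × 1.62 × 0.81 = 0.2887
  σ(Item 1,Item 3) = 0.18 × 1.62 × 1.50 = 0.4374
  σ(Item 2,Item 3) = 0.21 × 0.81 × 1.50 = 0.2551
σ²_T = Σσ²ᵢ + 2·Σσ_ij = 5.5305 + 2 × 0.9812 = 7.4929
α = (3/2)·(1 − 5.5305/7.4929) = 0.393

α = 0.393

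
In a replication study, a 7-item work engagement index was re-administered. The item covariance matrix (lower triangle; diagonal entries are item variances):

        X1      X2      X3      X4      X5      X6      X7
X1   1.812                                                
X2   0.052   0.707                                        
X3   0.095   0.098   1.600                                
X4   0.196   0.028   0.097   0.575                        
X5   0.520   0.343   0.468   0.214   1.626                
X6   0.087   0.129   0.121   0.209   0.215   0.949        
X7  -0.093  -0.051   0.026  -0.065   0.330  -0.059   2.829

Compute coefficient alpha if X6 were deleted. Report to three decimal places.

Remaining items: X1, X2, X3, X4, X5, X7 (k = 6).
Σσᵢ² = 1.812 + 0.707 + 1.600 + 0.575 + 1.626 + 2.829 = 9.149
Var(T) = 9.149 + 2 × 2.258 = 13.665
α (item deleted) = (6/5)·(1 − 9.149/13.665) = 0.397

α = 0.397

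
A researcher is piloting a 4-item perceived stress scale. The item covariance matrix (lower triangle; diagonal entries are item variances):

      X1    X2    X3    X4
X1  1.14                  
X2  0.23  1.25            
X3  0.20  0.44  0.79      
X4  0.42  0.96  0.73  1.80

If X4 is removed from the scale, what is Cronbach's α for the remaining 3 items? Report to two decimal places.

α = 0.53

Remaining items: X1, X2, X3 (k = 3).
sum of item variances = 1.14 + 1.25 + 0.79 = 3.18
total variance = 3.18 + 2 × 0.87 = 4.92
α (item deleted) = (3/2)·(1 − 3.18/4.92) = 0.53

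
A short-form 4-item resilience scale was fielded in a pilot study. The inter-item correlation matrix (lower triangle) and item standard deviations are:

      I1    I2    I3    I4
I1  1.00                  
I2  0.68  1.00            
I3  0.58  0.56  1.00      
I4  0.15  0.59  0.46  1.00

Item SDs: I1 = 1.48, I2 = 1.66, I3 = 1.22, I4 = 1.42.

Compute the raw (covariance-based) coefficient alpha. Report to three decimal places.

Σσ²ᵢ = 1.48² + 1.66² + 1.22² + 1.42² = 8.4508
Covariances σ_ij = r_ij · s_i · s_j:
  σ(I1,I2) = 0.68 × 1.48 × 1.66 = 1.6706
  σ(I1,I3) = 0.58 × 1.48 × 1.22 = 1.0472
  σ(I1,I4) = 0.15 × 1.48 × 1.42 = 0.3152
  σ(I2,I3) = 0.56 × 1.66 × 1.22 = 1.1341
  σ(I2,I4) = 0.59 × 1.66 × 1.42 = 1.3907
  σ(I3,I4) = 0.46 × 1.22 × 1.42 = 0.7969
σ²_T = Σσ²ᵢ + 2·Σσ_ij = 8.4508 + 2 × 6.3547 = 21.1602
α = (4/3)·(1 − 8.4508/21.1602) = 0.801

α = 0.801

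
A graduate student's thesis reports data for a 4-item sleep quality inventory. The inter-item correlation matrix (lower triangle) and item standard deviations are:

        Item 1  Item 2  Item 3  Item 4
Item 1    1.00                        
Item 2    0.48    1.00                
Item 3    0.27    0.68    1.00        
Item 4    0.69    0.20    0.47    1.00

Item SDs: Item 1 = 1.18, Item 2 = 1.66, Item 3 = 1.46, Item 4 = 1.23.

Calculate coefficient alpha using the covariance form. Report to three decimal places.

Σσ²ᵢ = 1.18² + 1.66² + 1.46² + 1.23² = 7.7925
Covariances σ_ij = r_ij · s_i · s_j:
  σ(Item 1,Item 2) = 0.48 × 1.18 × 1.66 = 0.9402
  σ(Item 1,Item 3) = 0.27 × 1.18 × 1.46 = 0.4652
  σ(Item 1,Item 4) = 0.69 × 1.18 × 1.23 = 1.0015
  σ(Item 2,Item 3) = 0.68 × 1.66 × 1.46 = 1.6480
  σ(Item 2,Item 4) = 0.20 × 1.66 × 1.23 = 0.4084
  σ(Item 3,Item 4) = 0.47 × 1.46 × 1.23 = 0.8440
σ²_T = Σσ²ᵢ + 2·Σσ_ij = 7.7925 + 2 × 5.3073 = 18.4071
α = (4/3)·(1 − 7.7925/18.4071) = 0.769

coefficient alpha = 0.769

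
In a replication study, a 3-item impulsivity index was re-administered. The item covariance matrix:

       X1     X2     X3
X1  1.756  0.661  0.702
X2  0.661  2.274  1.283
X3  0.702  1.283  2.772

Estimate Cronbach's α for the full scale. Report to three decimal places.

Σσᵢ² = 1.756 + 2.274 + 2.772 = 6.802
Σ_{i<j} σ_ij = 2.646
σ²_T = 6.802 + 2 × 2.646 = 12.094
α = (k/(k−1))·(1 − Σσᵢ²/σ²_T) = (3/2)·(1 − 6.802/12.094) = 0.656

α = 0.656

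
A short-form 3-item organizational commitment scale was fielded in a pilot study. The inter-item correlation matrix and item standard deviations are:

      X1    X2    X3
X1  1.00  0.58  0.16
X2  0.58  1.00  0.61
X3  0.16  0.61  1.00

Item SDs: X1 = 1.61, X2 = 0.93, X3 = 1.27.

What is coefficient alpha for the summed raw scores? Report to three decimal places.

Σσ²ᵢ = 1.61² + 0.93² + 1.27² = 5.0699
Covariances σ_ij = r_ij · s_i · s_j:
  σ(X1,X2) = 0.58 × 1.61 × 0.93 = 0.8684
  σ(X1,X3) = 0.16 × 1.61 × 1.27 = 0.3272
  σ(X2,X3) = 0.61 × 0.93 × 1.27 = 0.7205
σ²_T = Σσ²ᵢ + 2·Σσ_ij = 5.0699 + 2 × 1.9161 = 8.9021
α = (3/2)·(1 − 5.0699/8.9021) = 0.646

α = 0.646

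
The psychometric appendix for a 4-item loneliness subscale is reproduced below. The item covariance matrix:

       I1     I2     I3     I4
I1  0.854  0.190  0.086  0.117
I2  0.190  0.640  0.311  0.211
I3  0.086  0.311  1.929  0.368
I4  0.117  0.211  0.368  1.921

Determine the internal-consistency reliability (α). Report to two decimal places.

ΣVar(i) = 0.854 + 0.640 + 1.929 + 1.921 = 5.344
Sum of off-diagonal covariances = 1.283
σ²_total = 5.344 + 2 × 1.283 = 7.910
α = (k/(k−1))·(1 − ΣVar(i)/σ²_total) = (4/3)·(1 − 5.344/7.910) = 0.43

α = 0.43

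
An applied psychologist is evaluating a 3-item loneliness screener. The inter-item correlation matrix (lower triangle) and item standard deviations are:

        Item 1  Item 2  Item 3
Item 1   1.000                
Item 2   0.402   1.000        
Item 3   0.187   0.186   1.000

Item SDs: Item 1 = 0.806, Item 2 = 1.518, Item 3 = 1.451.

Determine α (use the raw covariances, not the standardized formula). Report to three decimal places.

Σσ²ᵢ = 0.806² + 1.518² + 1.451² = 5.0594
Covariances σ_ij = r_ij · s_i · s_j:
  σ(Item 1,Item 2) = 0.402 × 0.806 × 1.518 = 0.4919
  σ(Item 1,Item 3) = 0.187 × 0.806 × 1.451 = 0.2187
  σ(Item 2,Item 3) = 0.186 × 1.518 × 1.451 = 0.4097
σ²_T = Σσ²ᵢ + 2·Σσ_ij = 5.0594 + 2 × 1.1203 = 7.3000
α = (3/2)·(1 − 5.0594/7.3000) = 0.460

α = 0.460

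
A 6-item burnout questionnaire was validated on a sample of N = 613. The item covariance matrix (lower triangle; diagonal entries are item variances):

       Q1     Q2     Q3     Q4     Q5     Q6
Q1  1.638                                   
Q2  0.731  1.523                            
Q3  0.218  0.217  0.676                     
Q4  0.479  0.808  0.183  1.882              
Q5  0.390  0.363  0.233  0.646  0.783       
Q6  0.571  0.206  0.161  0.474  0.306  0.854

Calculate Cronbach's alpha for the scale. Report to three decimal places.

Cronbach's alpha = 0.743

ΣVar(i) = 1.638 + 1.523 + 0.676 + 1.882 + 0.783 + 0.854 = 7.356
Sum of off-diagonal covariances = 5.986
σ²_T = 7.356 + 2 × 5.986 = 19.328
α = (k/(k−1))·(1 − ΣVar(i)/σ²_T) = (6/5)·(1 − 7.356/19.328) = 0.743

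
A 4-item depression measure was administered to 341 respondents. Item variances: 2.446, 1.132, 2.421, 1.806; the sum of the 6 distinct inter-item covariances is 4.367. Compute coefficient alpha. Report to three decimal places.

coefficient alpha = 0.704

Σσ²ᵢ = 2.446 + 1.132 + 2.421 + 1.806 = 7.805
Sum of distinct covariances = 4.367
Var(T) = Σσ²ᵢ + 2·Σcov = 7.805 + 2 × 4.367 = 16.539
α = (4/3)·(1 − 7.805/16.539) = 0.704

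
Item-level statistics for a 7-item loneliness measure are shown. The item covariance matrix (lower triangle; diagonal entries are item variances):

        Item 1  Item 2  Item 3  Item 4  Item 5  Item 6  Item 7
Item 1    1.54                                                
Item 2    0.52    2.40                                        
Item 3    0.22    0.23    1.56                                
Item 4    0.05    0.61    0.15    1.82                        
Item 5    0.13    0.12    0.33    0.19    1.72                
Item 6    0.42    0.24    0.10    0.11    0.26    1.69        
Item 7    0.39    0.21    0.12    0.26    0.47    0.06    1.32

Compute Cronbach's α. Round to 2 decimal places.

Σσ²ᵢ = 1.54 + 2.40 + 1.56 + 1.82 + 1.72 + 1.69 + 1.32 = 12.05
Sum of the distinct covariances = 5.19
σ²_T = 12.05 + 2 × 5.19 = 22.43
α = (k/(k−1))·(1 − Σσ²ᵢ/σ²_T) = (7/6)·(1 − 12.05/22.43) = 0.54

Cronbach's α = 0.54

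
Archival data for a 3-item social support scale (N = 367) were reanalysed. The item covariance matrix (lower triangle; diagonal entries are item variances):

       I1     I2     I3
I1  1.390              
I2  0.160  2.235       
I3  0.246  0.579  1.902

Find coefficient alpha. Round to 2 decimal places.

α = 0.39

Σσ²ᵢ = 1.390 + 2.235 + 1.902 = 5.527
Sum of the distinct covariances = 0.985
Var(T) = 5.527 + 2 × 0.985 = 7.497
α = (k/(k−1))·(1 − Σσ²ᵢ/Var(T)) = (3/2)·(1 − 5.527/7.497) = 0.39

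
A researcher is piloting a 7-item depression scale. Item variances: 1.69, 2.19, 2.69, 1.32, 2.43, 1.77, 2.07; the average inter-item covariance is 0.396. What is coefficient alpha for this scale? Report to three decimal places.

Σσᵢ² = 1.69 + 2.19 + 2.69 + 1.32 + 2.43 + 1.77 + 2.07 = 14.16
Sum of the 21 distinct covariances = 21 × 0.396 = 8.316
Var(T) = Σσᵢ² + 2·Σcov = 14.16 + 2 × 8.316 = 30.792
α = (7/6)·(1 − 14.16/30.792) = 0.630

coefficient alpha = 0.630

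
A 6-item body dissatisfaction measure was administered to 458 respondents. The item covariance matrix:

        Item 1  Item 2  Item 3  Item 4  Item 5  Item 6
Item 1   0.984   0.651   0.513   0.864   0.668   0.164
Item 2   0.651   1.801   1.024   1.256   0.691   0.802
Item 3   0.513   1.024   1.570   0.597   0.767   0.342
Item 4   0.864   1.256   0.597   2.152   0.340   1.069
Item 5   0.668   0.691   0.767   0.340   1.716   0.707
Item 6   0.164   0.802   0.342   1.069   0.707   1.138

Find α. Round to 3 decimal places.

α = 0.829

sum of item variances = 0.984 + 1.801 + 1.570 + 2.152 + 1.716 + 1.138 = 9.361
Σ_{i<j} σ_ij = 10.455
σ²_T = 9.361 + 2 × 10.455 = 30.271
α = (k/(k−1))·(1 − sum of item variances/σ²_T) = (6/5)·(1 − 9.361/30.271) = 0.829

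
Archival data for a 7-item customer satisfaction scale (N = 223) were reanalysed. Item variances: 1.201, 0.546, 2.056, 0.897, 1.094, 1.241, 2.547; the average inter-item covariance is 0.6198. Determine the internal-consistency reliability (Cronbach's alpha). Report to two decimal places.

Σσ²ᵢ = 1.201 + 0.546 + 2.056 + 0.897 + 1.094 + 1.241 + 2.547 = 9.582
Sum of the 21 distinct covariances = 21 × 0.6198 = 13.0158
Var(T) = Σσ²ᵢ + 2·Σcov = 9.582 + 2 × 13.0158 = 35.6136
α = (7/6)·(1 − 9.582/35.6136) = 0.85

Cronbach's alpha = 0.85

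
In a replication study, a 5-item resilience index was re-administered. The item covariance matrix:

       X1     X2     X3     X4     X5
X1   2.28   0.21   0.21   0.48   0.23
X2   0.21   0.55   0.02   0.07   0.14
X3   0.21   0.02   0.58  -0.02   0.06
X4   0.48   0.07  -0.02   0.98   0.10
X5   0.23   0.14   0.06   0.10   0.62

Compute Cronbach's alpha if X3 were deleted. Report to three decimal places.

Cronbach's alpha = 0.476

Remaining items: X1, X2, X4, X5 (k = 4).
ΣVar(i) = 2.28 + 0.55 + 0.98 + 0.62 = 4.43
σ²_T = 4.43 + 2 × 1.23 = 6.89
α (item deleted) = (4/3)·(1 − 4.43/6.89) = 0.476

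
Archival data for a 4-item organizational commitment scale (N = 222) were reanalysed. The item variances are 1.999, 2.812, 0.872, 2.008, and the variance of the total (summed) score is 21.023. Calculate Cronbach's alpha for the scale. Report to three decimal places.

α = 0.846

sum of item variances = 1.999 + 2.812 + 0.872 + 2.008 = 7.691
α = (k/(k−1))·(1 − sum of item variances/total variance) = (4/3)·(1 − 7.691/21.023) = 0.846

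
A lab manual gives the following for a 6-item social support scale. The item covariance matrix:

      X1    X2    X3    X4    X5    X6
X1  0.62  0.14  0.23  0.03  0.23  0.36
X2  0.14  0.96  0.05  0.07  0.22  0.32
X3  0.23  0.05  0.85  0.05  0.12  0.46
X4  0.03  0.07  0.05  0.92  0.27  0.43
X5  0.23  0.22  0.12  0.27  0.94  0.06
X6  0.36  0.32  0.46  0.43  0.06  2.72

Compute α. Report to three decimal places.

α = 0.557

sum of item variances = 0.62 + 0.96 + 0.85 + 0.92 + 0.94 + 2.72 = 7.01
Σ_{i<j} σ_ij = 3.04
σ²_T = 7.01 + 2 × 3.04 = 13.09
α = (k/(k−1))·(1 − sum of item variances/σ²_T) = (6/5)·(1 − 7.01/13.09) = 0.557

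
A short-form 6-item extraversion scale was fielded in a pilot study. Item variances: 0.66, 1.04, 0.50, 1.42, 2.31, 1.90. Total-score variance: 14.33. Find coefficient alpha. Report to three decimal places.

α = 0.544

ΣVar(i) = 0.66 + 1.04 + 0.50 + 1.42 + 2.31 + 1.90 = 7.83
α = (k/(k−1))·(1 − ΣVar(i)/total variance) = (6/5)·(1 − 7.83/14.33) = 0.544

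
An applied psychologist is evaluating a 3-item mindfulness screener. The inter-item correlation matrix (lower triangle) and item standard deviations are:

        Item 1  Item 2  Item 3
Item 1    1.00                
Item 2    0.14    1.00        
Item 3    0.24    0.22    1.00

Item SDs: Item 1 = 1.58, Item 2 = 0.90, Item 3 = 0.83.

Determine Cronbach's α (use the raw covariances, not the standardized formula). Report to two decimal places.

α = 0.38

Σσ²ᵢ = 1.58² + 0.90² + 0.83² = 3.9953
Covariances σ_ij = r_ij · s_i · s_j:
  σ(Item 1,Item 2) = 0.14 × 1.58 × 0.90 = 0.1991
  σ(Item 1,Item 3) = 0.24 × 1.58 × 0.83 = 0.3147
  σ(Item 2,Item 3) = 0.22 × 0.90 × 0.83 = 0.1643
σ²_T = Σσ²ᵢ + 2·Σσ_ij = 3.9953 + 2 × 0.6781 = 5.3515
α = (3/2)·(1 − 3.9953/5.3515) = 0.38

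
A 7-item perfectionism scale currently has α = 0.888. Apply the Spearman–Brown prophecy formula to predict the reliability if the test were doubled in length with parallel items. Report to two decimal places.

Length factor m = 2
α' = m·α / (1 + (m−1)·α)
   = 2 × 0.888 / (1 + (2 − 1) × 0.888)
   = 1.7760 / 1.8880 = 0.94

predicted reliability = 0.94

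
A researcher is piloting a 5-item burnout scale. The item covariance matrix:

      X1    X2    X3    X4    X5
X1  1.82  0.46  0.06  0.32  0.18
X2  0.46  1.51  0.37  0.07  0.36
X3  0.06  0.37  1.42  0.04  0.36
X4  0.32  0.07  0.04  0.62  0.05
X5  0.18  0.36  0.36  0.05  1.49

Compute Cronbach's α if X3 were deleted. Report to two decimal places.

Cronbach's α = 0.46

Remaining items: X1, X2, X4, X5 (k = 4).
ΣVar(i) = 1.82 + 1.51 + 0.62 + 1.49 = 5.44
σ²_total = 5.44 + 2 × 1.44 = 8.32
α (item deleted) = (4/3)·(1 − 5.44/8.32) = 0.46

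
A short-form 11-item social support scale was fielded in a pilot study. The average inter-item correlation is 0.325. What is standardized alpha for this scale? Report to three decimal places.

α = 0.841

Standardized α = k·r̄ / (1 + (k−1)·r̄) = 11 × 0.325 / (1 + 10 × 0.325)
  = 3.5750 / 4.2500 = 0.841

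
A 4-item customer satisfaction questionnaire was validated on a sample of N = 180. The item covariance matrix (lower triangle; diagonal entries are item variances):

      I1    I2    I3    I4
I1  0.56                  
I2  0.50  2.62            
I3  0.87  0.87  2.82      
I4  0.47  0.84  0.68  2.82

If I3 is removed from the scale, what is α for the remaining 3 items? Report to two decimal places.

α = 0.56

Remaining items: I1, I2, I4 (k = 3).
Σσᵢ² = 0.56 + 2.62 + 2.82 = 6.00
Var(T) = 6.00 + 2 × 1.81 = 9.62
α (item deleted) = (3/2)·(1 − 6.00/9.62) = 0.56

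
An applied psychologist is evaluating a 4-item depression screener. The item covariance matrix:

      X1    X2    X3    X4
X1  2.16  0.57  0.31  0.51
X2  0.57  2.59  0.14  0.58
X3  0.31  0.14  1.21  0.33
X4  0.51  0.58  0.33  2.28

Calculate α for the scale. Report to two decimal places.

α = 0.50

Σσ²ᵢ = 2.16 + 2.59 + 1.21 + 2.28 = 8.24
Sum of the distinct covariances = 2.44
Var(T) = 8.24 + 2 × 2.44 = 13.12
α = (k/(k−1))·(1 − Σσ²ᵢ/Var(T)) = (4/3)·(1 − 8.24/13.12) = 0.50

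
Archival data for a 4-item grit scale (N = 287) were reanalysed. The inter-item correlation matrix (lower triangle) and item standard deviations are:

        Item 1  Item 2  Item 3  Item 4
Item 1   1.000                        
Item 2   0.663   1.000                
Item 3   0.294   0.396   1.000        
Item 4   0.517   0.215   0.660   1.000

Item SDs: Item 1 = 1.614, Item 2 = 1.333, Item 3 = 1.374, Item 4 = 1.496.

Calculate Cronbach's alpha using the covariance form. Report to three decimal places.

Σσ²ᵢ = 1.614² + 1.333² + 1.374² + 1.496² = 8.5078
Covariances σ_ij = r_ij · s_i · s_j:
  σ(Item 1,Item 2) = 0.663 × 1.614 × 1.333 = 1.4264
  σ(Item 1,Item 3) = 0.294 × 1.614 × 1.374 = 0.6520
  σ(Item 1,Item 4) = 0.517 × 1.614 × 1.496 = 1.2483
  σ(Item 2,Item 3) = 0.396 × 1.333 × 1.374 = 0.7253
  σ(Item 2,Item 4) = 0.215 × 1.333 × 1.496 = 0.4287
  σ(Item 3,Item 4) = 0.660 × 1.374 × 1.496 = 1.3566
σ²_T = Σσ²ᵢ + 2·Σσ_ij = 8.5078 + 2 × 5.8373 = 20.1824
α = (4/3)·(1 − 8.5078/20.1824) = 0.771

α = 0.771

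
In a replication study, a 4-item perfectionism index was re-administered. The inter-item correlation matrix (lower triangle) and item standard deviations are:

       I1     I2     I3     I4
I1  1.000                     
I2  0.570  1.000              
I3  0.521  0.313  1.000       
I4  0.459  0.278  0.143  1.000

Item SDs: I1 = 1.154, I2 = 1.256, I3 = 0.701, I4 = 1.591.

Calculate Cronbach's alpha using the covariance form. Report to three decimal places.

α = 0.679

Σσ²ᵢ = 1.154² + 1.256² + 0.701² + 1.591² = 5.9319
Covariances σ_ij = r_ij · s_i · s_j:
  σ(I1,I2) = 0.570 × 1.154 × 1.256 = 0.8262
  σ(I1,I3) = 0.521 × 1.154 × 0.701 = 0.4215
  σ(I1,I4) = 0.459 × 1.154 × 1.591 = 0.8427
  σ(I2,I3) = 0.313 × 1.256 × 0.701 = 0.2756
  σ(I2,I4) = 0.278 × 1.256 × 1.591 = 0.5555
  σ(I3,I4) = 0.143 × 0.701 × 1.591 = 0.1595
σ²_T = Σσ²ᵢ + 2·Σσ_ij = 5.9319 + 2 × 3.0810 = 12.0939
α = (4/3)·(1 − 5.9319/12.0939) = 0.679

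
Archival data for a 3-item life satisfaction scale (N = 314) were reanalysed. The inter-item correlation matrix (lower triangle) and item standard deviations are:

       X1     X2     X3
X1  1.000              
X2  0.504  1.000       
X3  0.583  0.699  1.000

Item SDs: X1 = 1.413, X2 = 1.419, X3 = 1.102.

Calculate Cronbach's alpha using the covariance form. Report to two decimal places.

Σσ²ᵢ = 1.413² + 1.419² + 1.102² = 5.2245
Covariances σ_ij = r_ij · s_i · s_j:
  σ(X1,X2) = 0.504 × 1.413 × 1.419 = 1.0105
  σ(X1,X3) = 0.583 × 1.413 × 1.102 = 0.9078
  σ(X2,X3) = 0.699 × 1.419 × 1.102 = 1.0931
σ²_T = Σσ²ᵢ + 2·Σσ_ij = 5.2245 + 2 × 3.0114 = 11.2473
α = (3/2)·(1 − 5.2245/11.2473) = 0.80

α = 0.80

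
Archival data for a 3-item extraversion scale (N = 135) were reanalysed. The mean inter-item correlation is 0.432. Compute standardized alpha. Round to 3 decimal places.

Standardized α = k·r̄ / (1 + (k−1)·r̄) = 3 × 0.432 / (1 + 2 × 0.432)
  = 1.2960 / 1.8640 = 0.695

standardized alpha = 0.695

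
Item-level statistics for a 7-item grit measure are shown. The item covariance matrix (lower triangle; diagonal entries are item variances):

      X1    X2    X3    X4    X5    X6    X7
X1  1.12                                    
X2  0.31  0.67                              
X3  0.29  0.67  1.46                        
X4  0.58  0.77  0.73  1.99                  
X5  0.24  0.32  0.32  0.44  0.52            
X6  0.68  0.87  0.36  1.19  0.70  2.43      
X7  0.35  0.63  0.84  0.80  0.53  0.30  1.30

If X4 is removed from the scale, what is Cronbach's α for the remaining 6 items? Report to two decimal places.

Remaining items: X1, X2, X3, X5, X6, X7 (k = 6).
Σσᵢ² = 1.12 + 0.67 + 1.46 + 0.52 + 2.43 + 1.30 = 7.50
Var(T) = 7.50 + 2 × 7.41 = 22.32
α (item deleted) = (6/5)·(1 − 7.50/22.32) = 0.80

Cronbach's α = 0.80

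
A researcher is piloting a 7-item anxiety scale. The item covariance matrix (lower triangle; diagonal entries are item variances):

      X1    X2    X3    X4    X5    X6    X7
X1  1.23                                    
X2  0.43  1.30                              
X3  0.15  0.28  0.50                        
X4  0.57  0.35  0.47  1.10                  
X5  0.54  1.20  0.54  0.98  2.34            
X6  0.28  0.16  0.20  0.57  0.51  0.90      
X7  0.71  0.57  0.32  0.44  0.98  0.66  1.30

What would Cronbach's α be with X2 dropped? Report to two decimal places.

Remaining items: X1, X3, X4, X5, X6, X7 (k = 6).
sum of item variances = 1.23 + 0.50 + 1.10 + 2.34 + 0.90 + 1.30 = 7.37
σ²_T = 7.37 + 2 × 7.92 = 23.21
α (item deleted) = (6/5)·(1 − 7.37/23.21) = 0.82

Cronbach's α = 0.82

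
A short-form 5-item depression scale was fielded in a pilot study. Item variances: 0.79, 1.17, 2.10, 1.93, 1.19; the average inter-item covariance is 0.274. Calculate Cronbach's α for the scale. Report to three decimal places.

ΣVar(i) = 0.79 + 1.17 + 2.10 + 1.93 + 1.19 = 7.18
Sum of the 10 distinct covariances = 10 × 0.274 = 2.740
σ²_total = ΣVar(i) + 2·Σcov = 7.18 + 2 × 2.740 = 12.660
α = (5/4)·(1 − 7.18/12.660) = 0.541

α = 0.541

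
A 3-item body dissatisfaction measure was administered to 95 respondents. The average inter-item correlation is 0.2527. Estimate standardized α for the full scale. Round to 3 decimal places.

α = 0.504

Standardized α = k·r̄ / (1 + (k−1)·r̄) = 3 × 0.2527 / (1 + 2 × 0.2527)
  = 0.7581 / 1.5054 = 0.504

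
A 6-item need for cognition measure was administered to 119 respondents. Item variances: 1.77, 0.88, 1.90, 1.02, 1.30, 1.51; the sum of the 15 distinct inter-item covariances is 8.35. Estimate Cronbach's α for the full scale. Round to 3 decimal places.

Cronbach's α = 0.799

Σσ²ᵢ = 1.77 + 0.88 + 1.90 + 1.02 + 1.30 + 1.51 = 8.38
Sum of distinct covariances = 8.35
Var(T) = Σσ²ᵢ + 2·Σcov = 8.38 + 2 × 8.35 = 25.08
α = (6/5)·(1 − 8.38/25.08) = 0.799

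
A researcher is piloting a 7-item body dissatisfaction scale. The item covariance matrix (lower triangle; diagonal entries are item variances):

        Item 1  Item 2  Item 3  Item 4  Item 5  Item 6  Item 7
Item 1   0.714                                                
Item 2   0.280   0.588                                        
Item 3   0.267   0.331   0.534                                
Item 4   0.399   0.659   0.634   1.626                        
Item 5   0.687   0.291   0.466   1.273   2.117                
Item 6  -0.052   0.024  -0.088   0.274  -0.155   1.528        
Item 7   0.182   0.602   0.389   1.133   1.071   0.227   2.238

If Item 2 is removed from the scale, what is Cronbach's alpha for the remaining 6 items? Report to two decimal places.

Remaining items: Item 1, Item 3, Item 4, Item 5, Item 6, Item 7 (k = 6).
sum of item variances = 0.714 + 0.534 + 1.626 + 2.117 + 1.528 + 2.238 = 8.757
Var(T) = 8.757 + 2 × 6.707 = 22.171
α (item deleted) = (6/5)·(1 − 8.757/22.171) = 0.73

Cronbach's alpha = 0.73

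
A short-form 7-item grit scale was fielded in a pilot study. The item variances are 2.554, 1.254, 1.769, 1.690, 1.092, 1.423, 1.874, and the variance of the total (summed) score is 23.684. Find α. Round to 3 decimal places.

α = 0.592

Σσᵢ² = 2.554 + 1.254 + 1.769 + 1.690 + 1.092 + 1.423 + 1.874 = 11.656
α = (k/(k−1))·(1 − Σσᵢ²/Var(T)) = (7/6)·(1 − 11.656/23.684) = 0.592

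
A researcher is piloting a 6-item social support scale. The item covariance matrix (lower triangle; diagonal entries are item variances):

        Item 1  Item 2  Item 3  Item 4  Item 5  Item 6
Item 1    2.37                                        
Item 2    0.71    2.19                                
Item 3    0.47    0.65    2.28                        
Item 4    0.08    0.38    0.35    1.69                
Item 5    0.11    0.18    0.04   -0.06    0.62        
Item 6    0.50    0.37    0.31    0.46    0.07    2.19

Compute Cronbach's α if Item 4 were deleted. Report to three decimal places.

α = 0.518

Remaining items: Item 1, Item 2, Item 3, Item 5, Item 6 (k = 5).
ΣVar(i) = 2.37 + 2.19 + 2.28 + 0.62 + 2.19 = 9.65
σ²_total = 9.65 + 2 × 3.41 = 16.47
α (item deleted) = (5/4)·(1 − 9.65/16.47) = 0.518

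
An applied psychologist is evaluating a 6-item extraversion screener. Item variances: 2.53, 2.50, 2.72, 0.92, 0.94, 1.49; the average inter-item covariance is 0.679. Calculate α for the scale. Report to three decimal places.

Σσ²ᵢ = 2.53 + 2.50 + 2.72 + 0.92 + 0.94 + 1.49 = 11.10
Sum of the 15 distinct covariances = 15 × 0.679 = 10.185
σ²_T = Σσ²ᵢ + 2·Σcov = 11.10 + 2 × 10.185 = 31.470
α = (6/5)·(1 − 11.10/31.470) = 0.777

α = 0.777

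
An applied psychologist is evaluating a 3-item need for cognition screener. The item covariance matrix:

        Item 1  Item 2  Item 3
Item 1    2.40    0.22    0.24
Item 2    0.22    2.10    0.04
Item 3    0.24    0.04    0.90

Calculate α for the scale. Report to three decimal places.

α = 0.234

Σσᵢ² = 2.40 + 2.10 + 0.90 = 5.40
Σ_{i<j} σ_ij = 0.50
σ²_T = 5.40 + 2 × 0.50 = 6.40
α = (k/(k−1))·(1 − Σσᵢ²/σ²_T) = (3/2)·(1 − 5.40/6.40) = 0.234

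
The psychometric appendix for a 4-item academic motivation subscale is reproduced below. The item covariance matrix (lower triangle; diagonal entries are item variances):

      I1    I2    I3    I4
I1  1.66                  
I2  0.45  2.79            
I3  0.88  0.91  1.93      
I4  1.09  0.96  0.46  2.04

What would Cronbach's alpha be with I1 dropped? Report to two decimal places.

α = 0.61

Remaining items: I2, I3, I4 (k = 3).
Σσᵢ² = 2.79 + 1.93 + 2.04 = 6.76
Var(T) = 6.76 + 2 × 2.33 = 11.42
α (item deleted) = (3/2)·(1 − 6.76/11.42) = 0.61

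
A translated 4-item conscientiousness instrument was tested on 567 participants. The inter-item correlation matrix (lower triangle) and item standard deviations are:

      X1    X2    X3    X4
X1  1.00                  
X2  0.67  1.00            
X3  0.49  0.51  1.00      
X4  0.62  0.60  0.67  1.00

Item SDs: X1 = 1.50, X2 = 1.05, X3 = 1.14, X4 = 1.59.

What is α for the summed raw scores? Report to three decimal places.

α = 0.844

Σσ²ᵢ = 1.50² + 1.05² + 1.14² + 1.59² = 7.1802
Covariances σ_ij = r_ij · s_i · s_j:
  σ(X1,X2) = 0.67 × 1.50 × 1.05 = 1.0553
  σ(X1,X3) = 0.49 × 1.50 × 1.14 = 0.8379
  σ(X1,X4) = 0.62 × 1.50 × 1.59 = 1.4787
  σ(X2,X3) = 0.51 × 1.05 × 1.14 = 0.6105
  σ(X2,X4) = 0.60 × 1.05 × 1.59 = 1.0017
  σ(X3,X4) = 0.67 × 1.14 × 1.59 = 1.2144
σ²_T = Σσ²ᵢ + 2·Σσ_ij = 7.1802 + 2 × 6.1985 = 19.5772
α = (4/3)·(1 − 7.1802/19.5772) = 0.844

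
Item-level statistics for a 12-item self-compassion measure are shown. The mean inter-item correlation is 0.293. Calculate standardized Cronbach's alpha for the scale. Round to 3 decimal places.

Standardized α = k·r̄ / (1 + (k−1)·r̄) = 12 × 0.293 / (1 + 11 × 0.293)
  = 3.5160 / 4.2230 = 0.833

α = 0.833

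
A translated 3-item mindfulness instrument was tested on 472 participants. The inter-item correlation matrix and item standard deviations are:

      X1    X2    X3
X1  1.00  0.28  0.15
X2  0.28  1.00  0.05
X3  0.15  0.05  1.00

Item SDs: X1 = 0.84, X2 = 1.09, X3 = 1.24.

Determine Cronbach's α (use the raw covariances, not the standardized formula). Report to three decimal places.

α = 0.328

Σσ²ᵢ = 0.84² + 1.09² + 1.24² = 3.4313
Covariances σ_ij = r_ij · s_i · s_j:
  σ(X1,X2) = 0.28 × 0.84 × 1.09 = 0.2564
  σ(X1,X3) = 0.15 × 0.84 × 1.24 = 0.1562
  σ(X2,X3) = 0.05 × 1.09 × 1.24 = 0.0676
σ²_T = Σσ²ᵢ + 2·Σσ_ij = 3.4313 + 2 × 0.4802 = 4.3917
α = (3/2)·(1 − 3.4313/4.3917) = 0.328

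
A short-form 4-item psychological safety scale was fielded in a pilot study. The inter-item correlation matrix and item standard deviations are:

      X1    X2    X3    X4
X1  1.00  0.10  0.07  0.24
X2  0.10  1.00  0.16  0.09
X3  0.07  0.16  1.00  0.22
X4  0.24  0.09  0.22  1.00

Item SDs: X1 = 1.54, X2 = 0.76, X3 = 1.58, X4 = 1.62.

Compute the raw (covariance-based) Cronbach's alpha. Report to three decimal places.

Cronbach's alpha = 0.404

Σσ²ᵢ = 1.54² + 0.76² + 1.58² + 1.62² = 8.0700
Covariances σ_ij = r_ij · s_i · s_j:
  σ(X1,X2) = 0.10 × 1.54 × 0.76 = 0.1170
  σ(X1,X3) = 0.07 × 1.54 × 1.58 = 0.1703
  σ(X1,X4) = 0.24 × 1.54 × 1.62 = 0.5988
  σ(X2,X3) = 0.16 × 0.76 × 1.58 = 0.1921
  σ(X2,X4) = 0.09 × 0.76 × 1.62 = 0.1108
  σ(X3,X4) = 0.22 × 1.58 × 1.62 = 0.5631
σ²_T = Σσ²ᵢ + 2·Σσ_ij = 8.0700 + 2 × 1.7521 = 11.5742
α = (4/3)·(1 − 8.0700/11.5742) = 0.404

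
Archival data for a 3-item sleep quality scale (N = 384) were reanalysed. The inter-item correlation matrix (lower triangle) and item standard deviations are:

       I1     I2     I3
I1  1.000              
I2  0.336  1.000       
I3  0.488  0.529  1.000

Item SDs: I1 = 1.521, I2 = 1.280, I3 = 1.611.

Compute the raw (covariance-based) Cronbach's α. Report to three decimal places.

α = 0.710

Σσ²ᵢ = 1.521² + 1.280² + 1.611² = 6.5472
Covariances σ_ij = r_ij · s_i · s_j:
  σ(I1,I2) = 0.336 × 1.521 × 1.280 = 0.6542
  σ(I1,I3) = 0.488 × 1.521 × 1.611 = 1.1958
  σ(I2,I3) = 0.529 × 1.280 × 1.611 = 1.0908
σ²_T = Σσ²ᵢ + 2·Σσ_ij = 6.5472 + 2 × 2.9408 = 12.4288
α = (3/2)·(1 − 6.5472/12.4288) = 0.710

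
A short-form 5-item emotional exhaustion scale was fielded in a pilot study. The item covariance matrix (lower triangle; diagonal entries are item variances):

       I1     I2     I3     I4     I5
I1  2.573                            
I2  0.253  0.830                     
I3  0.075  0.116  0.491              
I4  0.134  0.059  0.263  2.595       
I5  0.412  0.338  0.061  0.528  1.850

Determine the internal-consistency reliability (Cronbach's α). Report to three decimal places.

Cronbach's α = 0.437

ΣVar(i) = 2.573 + 0.830 + 0.491 + 2.595 + 1.850 = 8.339
Σ_{i<j} σ_ij = 2.239
total variance = 8.339 + 2 × 2.239 = 12.817
α = (k/(k−1))·(1 − ΣVar(i)/total variance) = (5/4)·(1 − 8.339/12.817) = 0.437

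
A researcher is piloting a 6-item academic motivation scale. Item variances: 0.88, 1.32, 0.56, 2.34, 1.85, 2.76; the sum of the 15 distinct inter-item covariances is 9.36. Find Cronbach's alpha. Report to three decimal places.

sum of item variances = 0.88 + 1.32 + 0.56 + 2.34 + 1.85 + 2.76 = 9.71
Sum of distinct covariances = 9.36
σ²_total = sum of item variances + 2·Σcov = 9.71 + 2 × 9.36 = 28.43
α = (6/5)·(1 − 9.71/28.43) = 0.790

α = 0.790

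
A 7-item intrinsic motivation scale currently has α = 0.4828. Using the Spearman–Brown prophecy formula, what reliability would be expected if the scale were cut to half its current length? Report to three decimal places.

Length factor m = 1/2
α' = m·α / (1 − (1−m)·α)
   = 1/2 × 0.4828 / (1 − (1 − 1/2) × 0.4828)
   = 0.2414 / 0.7586 = 0.318

predicted reliability = 0.318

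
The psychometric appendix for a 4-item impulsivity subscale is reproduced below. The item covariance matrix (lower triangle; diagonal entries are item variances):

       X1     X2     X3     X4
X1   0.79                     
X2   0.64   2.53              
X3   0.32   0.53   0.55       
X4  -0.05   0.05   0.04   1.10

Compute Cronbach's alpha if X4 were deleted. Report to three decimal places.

α = 0.653

Remaining items: X1, X2, X3 (k = 3).
sum of item variances = 0.79 + 2.53 + 0.55 = 3.87
total variance = 3.87 + 2 × 1.49 = 6.85
α (item deleted) = (3/2)·(1 − 3.87/6.85) = 0.653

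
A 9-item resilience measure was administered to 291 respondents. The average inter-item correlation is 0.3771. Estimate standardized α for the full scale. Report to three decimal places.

α = 0.845

Standardized α = k·r̄ / (1 + (k−1)·r̄) = 9 × 0.3771 / (1 + 8 × 0.3771)
  = 3.3939 / 4.0168 = 0.845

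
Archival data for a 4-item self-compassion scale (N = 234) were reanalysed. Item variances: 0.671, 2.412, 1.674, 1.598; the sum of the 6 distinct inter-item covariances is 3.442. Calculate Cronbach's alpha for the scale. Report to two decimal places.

Σσ²ᵢ = 0.671 + 2.412 + 1.674 + 1.598 = 6.355
Sum of distinct covariances = 3.442
σ²_T = Σσ²ᵢ + 2·Σcov = 6.355 + 2 × 3.442 = 13.239
α = (4/3)·(1 − 6.355/13.239) = 0.69

Cronbach's alpha = 0.69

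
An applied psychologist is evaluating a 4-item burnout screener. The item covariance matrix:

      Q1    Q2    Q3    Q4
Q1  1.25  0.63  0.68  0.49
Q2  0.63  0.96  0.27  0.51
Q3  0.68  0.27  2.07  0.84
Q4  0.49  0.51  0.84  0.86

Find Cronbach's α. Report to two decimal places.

Σσ²ᵢ = 1.25 + 0.96 + 2.07 + 0.86 = 5.14
Σ_{i<j} σ_ij = 3.42
σ²_T = 5.14 + 2 × 3.42 = 11.98
α = (k/(k−1))·(1 − Σσ²ᵢ/σ²_T) = (4/3)·(1 − 5.14/11.98) = 0.76

α = 0.76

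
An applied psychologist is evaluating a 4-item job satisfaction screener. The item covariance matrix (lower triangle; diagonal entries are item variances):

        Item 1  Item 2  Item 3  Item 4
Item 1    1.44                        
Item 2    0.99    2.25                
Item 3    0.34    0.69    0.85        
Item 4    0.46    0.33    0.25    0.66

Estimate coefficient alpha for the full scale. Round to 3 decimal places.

ΣVar(i) = 1.44 + 2.25 + 0.85 + 0.66 = 5.20
Sum of off-diagonal covariances = 3.06
total variance = 5.20 + 2 × 3.06 = 11.32
α = (k/(k−1))·(1 − ΣVar(i)/total variance) = (4/3)·(1 − 5.20/11.32) = 0.721

coefficient alpha = 0.721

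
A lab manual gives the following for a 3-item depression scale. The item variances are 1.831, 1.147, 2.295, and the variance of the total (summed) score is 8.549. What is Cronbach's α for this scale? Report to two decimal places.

Cronbach's α = 0.57

sum of item variances = 1.831 + 1.147 + 2.295 = 5.273
α = (k/(k−1))·(1 − sum of item variances/σ²_total) = (3/2)·(1 − 5.273/8.549) = 0.57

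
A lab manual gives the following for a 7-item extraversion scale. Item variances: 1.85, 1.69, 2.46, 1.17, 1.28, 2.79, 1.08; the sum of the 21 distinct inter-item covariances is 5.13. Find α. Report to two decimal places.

α = 0.53

Σσ²ᵢ = 1.85 + 1.69 + 2.46 + 1.17 + 1.28 + 2.79 + 1.08 = 12.32
Sum of distinct covariances = 5.13
σ²_T = Σσ²ᵢ + 2·Σcov = 12.32 + 2 × 5.13 = 22.58
α = (7/6)·(1 − 12.32/22.58) = 0.53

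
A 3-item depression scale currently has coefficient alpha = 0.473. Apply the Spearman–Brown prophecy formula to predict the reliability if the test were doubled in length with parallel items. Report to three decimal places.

Length factor m = 2
α' = m·α / (1 + (m−1)·α)
   = 2 × 0.473 / (1 + (2 − 1) × 0.473)
   = 0.9460 / 1.4730 = 0.642

predicted reliability = 0.642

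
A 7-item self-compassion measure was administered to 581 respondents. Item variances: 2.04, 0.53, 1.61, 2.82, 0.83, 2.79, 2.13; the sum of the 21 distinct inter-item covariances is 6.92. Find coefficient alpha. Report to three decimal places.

α = 0.607

sum of item variances = 2.04 + 0.53 + 1.61 + 2.82 + 0.83 + 2.79 + 2.13 = 12.75
Sum of distinct covariances = 6.92
σ²_T = sum of item variances + 2·Σcov = 12.75 + 2 × 6.92 = 26.59
α = (7/6)·(1 − 12.75/26.59) = 0.607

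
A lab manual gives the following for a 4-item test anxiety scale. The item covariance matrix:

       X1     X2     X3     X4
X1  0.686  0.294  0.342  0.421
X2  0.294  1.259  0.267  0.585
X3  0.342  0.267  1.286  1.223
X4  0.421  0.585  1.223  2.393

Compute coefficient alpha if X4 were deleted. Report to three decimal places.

α = 0.538

Remaining items: X1, X2, X3 (k = 3).
Σσᵢ² = 0.686 + 1.259 + 1.286 = 3.231
total variance = 3.231 + 2 × 0.903 = 5.037
α (item deleted) = (3/2)·(1 − 3.231/5.037) = 0.538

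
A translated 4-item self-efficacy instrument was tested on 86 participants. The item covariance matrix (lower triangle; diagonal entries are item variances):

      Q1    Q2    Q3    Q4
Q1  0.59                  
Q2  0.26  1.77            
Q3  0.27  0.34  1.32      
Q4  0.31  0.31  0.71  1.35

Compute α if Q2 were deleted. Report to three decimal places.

Remaining items: Q1, Q3, Q4 (k = 3).
Σσ²ᵢ = 0.59 + 1.32 + 1.35 = 3.26
total variance = 3.26 + 2 × 1.29 = 5.84
α (item deleted) = (3/2)·(1 − 3.26/5.84) = 0.663

α = 0.663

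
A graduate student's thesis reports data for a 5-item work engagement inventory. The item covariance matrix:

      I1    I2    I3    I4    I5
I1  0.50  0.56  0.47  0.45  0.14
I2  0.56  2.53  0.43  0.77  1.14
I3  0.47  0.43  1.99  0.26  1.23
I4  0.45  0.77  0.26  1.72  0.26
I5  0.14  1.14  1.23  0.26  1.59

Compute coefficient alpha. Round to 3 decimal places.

ΣVar(i) = 0.50 + 2.53 + 1.99 + 1.72 + 1.59 = 8.33
Sum of off-diagonal covariances = 5.71
σ²_total = 8.33 + 2 × 5.71 = 19.75
α = (k/(k−1))·(1 − ΣVar(i)/σ²_total) = (5/4)·(1 − 8.33/19.75) = 0.723

coefficient alpha = 0.723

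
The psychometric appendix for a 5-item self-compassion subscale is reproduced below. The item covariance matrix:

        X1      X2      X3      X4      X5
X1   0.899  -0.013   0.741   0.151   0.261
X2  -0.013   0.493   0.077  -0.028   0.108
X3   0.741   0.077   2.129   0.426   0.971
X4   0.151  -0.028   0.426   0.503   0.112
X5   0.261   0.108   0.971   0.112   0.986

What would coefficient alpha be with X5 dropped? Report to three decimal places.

Remaining items: X1, X2, X3, X4 (k = 4).
sum of item variances = 0.899 + 0.493 + 2.129 + 0.503 = 4.024
σ²_total = 4.024 + 2 × 1.354 = 6.732
α (item deleted) = (4/3)·(1 − 4.024/6.732) = 0.536

α = 0.536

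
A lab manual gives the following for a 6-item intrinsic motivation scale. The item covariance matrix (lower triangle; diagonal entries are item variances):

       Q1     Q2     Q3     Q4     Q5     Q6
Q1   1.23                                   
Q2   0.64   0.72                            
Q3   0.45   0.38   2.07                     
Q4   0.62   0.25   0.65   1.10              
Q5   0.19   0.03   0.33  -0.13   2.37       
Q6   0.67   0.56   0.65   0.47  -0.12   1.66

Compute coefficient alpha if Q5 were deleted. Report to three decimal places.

coefficient alpha = 0.765

Remaining items: Q1, Q2, Q3, Q4, Q6 (k = 5).
ΣVar(i) = 1.23 + 0.72 + 2.07 + 1.10 + 1.66 = 6.78
total variance = 6.78 + 2 × 5.34 = 17.46
α (item deleted) = (5/4)·(1 − 6.78/17.46) = 0.765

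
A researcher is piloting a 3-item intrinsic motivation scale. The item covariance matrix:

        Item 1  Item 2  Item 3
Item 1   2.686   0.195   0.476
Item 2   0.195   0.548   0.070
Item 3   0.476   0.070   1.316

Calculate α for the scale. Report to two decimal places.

α = 0.37

sum of item variances = 2.686 + 0.548 + 1.316 = 4.550
Σ_{i<j} σ_ij = 0.741
σ²_T = 4.550 + 2 × 0.741 = 6.032
α = (k/(k−1))·(1 − sum of item variances/σ²_T) = (3/2)·(1 − 4.550/6.032) = 0.37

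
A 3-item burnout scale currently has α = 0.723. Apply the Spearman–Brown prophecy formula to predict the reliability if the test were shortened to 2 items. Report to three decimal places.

predicted reliability = 0.635

Length factor m = 2/3 = 0.6667
α' = m·α / (1 − (1−m)·α)
   = 2/3 × 0.723 / (1 − (1 − 2/3) × 0.723)
   = 0.4820 / 0.7590 = 0.635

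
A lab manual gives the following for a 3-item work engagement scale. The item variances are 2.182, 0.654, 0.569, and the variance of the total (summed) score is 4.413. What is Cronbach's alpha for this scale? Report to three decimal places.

Cronbach's alpha = 0.343

Σσᵢ² = 2.182 + 0.654 + 0.569 = 3.405
α = (k/(k−1))·(1 − Σσᵢ²/total variance) = (3/2)·(1 − 3.405/4.413) = 0.343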